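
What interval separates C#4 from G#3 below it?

perfect fourth

Descending from C#4 to G#3 is the same interval as ascending G#3 to C#4.
G to C spans four letter names (G-A-B-C): a fourth.
The perfect fourth spans 5 semitones, and G#3 to C#4 is exactly 5 semitones — so this is a perfect fourth.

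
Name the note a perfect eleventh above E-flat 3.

Counting four letter names plus an octave up from E lands on A.
Moving 17 semitones up from Eb3 (the size of a perfect eleventh) reaches Ab4.

A-flat 4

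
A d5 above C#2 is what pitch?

Counting five letter names up from C lands on G.
A diminished fifth is 6 semitones; 6 semitones up from C#2 gives G2.

G2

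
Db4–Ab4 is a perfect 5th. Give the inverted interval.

Inverted interval numbers add to nine, so a fifth pairs with a fourth (5 + 4 = 9).
And perfect stays perfect under inversion, so we get a perfect fourth.

perfect 4th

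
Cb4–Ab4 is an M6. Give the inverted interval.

minor third

The rule of nine gives the new number: 9 − 6 = 3, so a sixth becomes a third.
Quality inverts too: major becomes minor. That makes the inversion a minor third.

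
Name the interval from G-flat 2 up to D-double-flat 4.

G to D spans five letter names (G-A-B-C-D), plus an octave — that makes it a twelfth of some quality.
Gb2 to Dbb4 spans 18 semitones — one semitone narrower than the perfect twelfth (19) — giving a diminished twelfth.
(Equivalently, a compound diminished fifth: a diminished fifth plus an octave.)

diminished twelfth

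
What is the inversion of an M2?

Inverted interval numbers add to nine, so a second pairs with a seventh (2 + 7 = 9).
And major becomes minor under inversion, so we get a minor seventh.

m7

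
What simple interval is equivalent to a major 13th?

major sixth

Take out an octave (7 from the number): 13 − 7 = 6.
So a major thirteenth is an octave plus a major sixth. The quality is unchanged.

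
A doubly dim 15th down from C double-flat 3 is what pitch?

The letter stays C (same as the start), shifted two octaves down.
Moving 22 semitones down from Cbb3 (the size of a doubly diminished fifteenth) reaches C1.

C 1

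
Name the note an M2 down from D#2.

The second takes the letter from D down to C.
A major second spans 2 semitones, so from D#2 the target pitch is C#2.

C#2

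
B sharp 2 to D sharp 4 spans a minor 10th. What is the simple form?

m3

Each octave removed subtracts seven from the number: 10 − 7 = 3.
That makes a minor tenth a compound minor third — an octave plus a minor third.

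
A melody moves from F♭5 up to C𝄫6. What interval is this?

F to C spans five letter names (F-G-A-B-C): a fifth.
A perfect fifth would be 7 semitones; Fb5 to Cbb6 is 6, one semitone narrower, so the interval is diminished.

diminished 5th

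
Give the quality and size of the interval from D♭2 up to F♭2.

D to F spans three letter names (D-E-F): a third.
At 3 semitones, Db2→Fb2 falls one short of a major third: minor.

m3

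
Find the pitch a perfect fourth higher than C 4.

The fourth takes the letter from C up to F.
A perfect fourth spans 5 semitones, so from C4 the target pitch is F4.

F 4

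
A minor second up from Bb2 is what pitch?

Cb3

The second takes the letter from B up to C.
A minor second is 1 semitone; 1 semitone up from Bb2 gives Cb3.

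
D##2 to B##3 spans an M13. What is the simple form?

major 6th

Each octave removed subtracts seven from the number: 13 − 7 = 6.
Quality carries through unchanged, so the simple form is a major sixth.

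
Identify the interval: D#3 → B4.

D to B spans six letter names (D-E-F-G-A-B), plus an octave: a thirteenth.
At 20 semitones, D#3→B4 falls one short of a major thirteenth: minor.
(Equivalently, a compound minor sixth: a minor sixth plus an octave.)

minor thirteenth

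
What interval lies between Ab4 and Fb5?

A to F spans six letter names (A-B-C-D-E-F): a sixth.
A major sixth would be 9 semitones, but Ab4 to Fb5 is 8 — one semitone narrower, making it a minor sixth.

minor sixth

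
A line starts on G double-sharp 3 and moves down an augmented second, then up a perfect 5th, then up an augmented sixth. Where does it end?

A double-sharp 4

Down an augmented second from G##3: F#3 (3 semitones down).
A perfect fifth up from F#3 is C#4.
Up an augmented sixth from C#4: A##4 (10 semitones up).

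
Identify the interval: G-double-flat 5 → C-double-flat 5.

Descending from Gbb5 to Cbb5 is the same interval as ascending Cbb5 to Gbb5.
C to G spans five letter names (C-D-E-F-G), so the interval is some kind of fifth.
The perfect fifth spans 7 semitones, and Cbb5 to Gbb5 is exactly 7 semitones — so this is a perfect fifth.

perfect 5th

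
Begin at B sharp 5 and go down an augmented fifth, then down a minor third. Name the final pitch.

C sharp 5

Down an augmented fifth from B#5: E5 (8 semitones down).
Down a minor third from E5: C#5 (3 semitones down).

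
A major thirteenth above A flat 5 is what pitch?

F 7

The thirteenth's letter: A up six letter names plus an octave → F.
A major thirteenth spans 21 semitones, so from Ab5 the target pitch is F7.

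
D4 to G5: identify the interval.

perfect eleventh

D to G spans four letter names (D-E-F-G), plus an octave, so the interval is some kind of eleventh.
The perfect eleventh spans 17 semitones, and D4 to G5 is exactly 17 semitones — so this is a perfect eleventh.
(Equivalently, a compound perfect fourth: a perfect fourth plus an octave.)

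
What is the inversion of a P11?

First reduce the compound perfect eleventh to its simple form, a perfect fourth.
Interval numbers invert to sum to nine: 4 + 5 = 9, so a fourth inverts to a fifth.
And perfect stays perfect under inversion, so we get a perfect fifth.

perfect fifth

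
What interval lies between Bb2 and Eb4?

B to E spans four letter names (B-C-D-E), plus an octave: an eleventh.
Bb2 to Eb4 is 17 semitones, matching the perfect eleventh exactly, so the quality is perfect.
(Equivalently, a compound perfect fourth: a perfect fourth plus an octave.)

perfect eleventh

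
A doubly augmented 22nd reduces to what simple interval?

Each octave removed subtracts seven from the number: 22 − 14 = 8.
That makes a doubly augmented twenty-second a compound doubly augmented octave — 2 octaves plus a doubly augmented octave.

AA8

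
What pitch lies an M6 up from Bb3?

G4

The sixth takes the letter from B up to G.
Moving 9 semitones up from Bb3 (the size of a major sixth) reaches G4.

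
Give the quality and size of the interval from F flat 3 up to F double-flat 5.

F to F is the same letter name, plus 2 octaves, so the interval is some kind of fifteenth.
Fb3 to Fbb5 spans 23 semitones — one semitone narrower than the perfect fifteenth (24) — giving a diminished fifteenth.
(Equivalently, a compound diminished octave: a diminished octave plus an octave.)

diminished 15th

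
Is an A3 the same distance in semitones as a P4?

Yes

An augmented third = 5 semitones = a perfect fourth; enharmonically equal.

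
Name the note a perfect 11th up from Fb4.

Bbb5

The eleventh's letter: F up four letter names plus an octave → B.
A perfect eleventh spans 17 semitones, so from Fb4 the target pitch is Bbb5.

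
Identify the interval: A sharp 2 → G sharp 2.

major second

Descending from A#2 to G#2 is the same interval as ascending G#2 to A#2.
G to A spans two letter names (G-A): a second.
G#2 to A#2 is 2 semitones, matching the major second exactly, so the quality is major.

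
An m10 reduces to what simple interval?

minor 3rd

Take out an octave (7 from the number): 10 − 7 = 3.
So a minor tenth is an octave plus a minor third. The quality is unchanged.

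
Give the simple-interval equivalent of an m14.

m7

Subtracting seven from the interval number removes an octave: 14 − 7 = 7.
Quality carries through unchanged, so the simple form is a minor seventh.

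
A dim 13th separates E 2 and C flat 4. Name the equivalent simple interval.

diminished sixth

Each octave removed subtracts seven from the number: 13 − 7 = 6.
Quality carries through unchanged, so the simple form is a diminished sixth.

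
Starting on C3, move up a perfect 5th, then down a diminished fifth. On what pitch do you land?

A perfect fifth up from C3 is G3.
G3 down a diminished fifth → C#3 (6 semitones).

C#3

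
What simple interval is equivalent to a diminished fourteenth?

Take out an octave (7 from the number): 14 − 7 = 7.
That makes a diminished fourteenth a compound diminished seventh — an octave plus a diminished seventh.

diminished seventh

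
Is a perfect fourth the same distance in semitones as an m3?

5 semitones (perfect fourth) vs 3 semitones (minor third): not equal.

No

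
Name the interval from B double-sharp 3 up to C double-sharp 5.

B to C spans two letter names (B-C), plus an octave, so the interval is some kind of ninth.
A major ninth would be 14 semitones, but B##3 to C##5 is 13 — one semitone narrower, making it a minor ninth.
(Equivalently, a compound minor second: a minor second plus an octave.)

m9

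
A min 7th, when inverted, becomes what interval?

M2

The rule of nine gives the new number: 9 − 7 = 2, so a seventh becomes a second.
And minor becomes major under inversion, so we get a major second.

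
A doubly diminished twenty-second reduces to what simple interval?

Subtracting seven from the interval number removes an octave: 22 − 14 = 8.
So a doubly diminished twenty-second is 2 octaves plus a doubly diminished octave. The quality is unchanged.

dd8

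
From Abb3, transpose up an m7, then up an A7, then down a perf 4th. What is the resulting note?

Abb3 up a minor seventh → Gbb4 (10 semitones).
An augmented seventh up from Gbb4 is F5.
A perfect fourth down from F5 is C5.

C5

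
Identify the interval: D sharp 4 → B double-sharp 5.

D to B spans six letter names (D-E-F-G-A-B), plus an octave, so the interval is some kind of thirteenth.
The major thirteenth is 21 semitones; here we have 22, one semitone wider: augmented.
(Equivalently, a compound augmented sixth: an augmented sixth plus an octave.)

augmented thirteenth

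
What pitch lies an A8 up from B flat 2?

B 3

For an octave the letter name doesn't change: still B, an octave up.
Moving 13 semitones up from Bb2 (the size of an augmented octave) reaches B3.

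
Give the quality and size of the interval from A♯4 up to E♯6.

perfect 12th

A to E spans five letter names (A-B-C-D-E), plus an octave — that makes it a twelfth of some quality.
The perfect twelfth spans 19 semitones, and A#4 to E#6 is exactly 19 semitones — so this is a perfect twelfth.
(Equivalently, a compound perfect fifth: a perfect fifth plus an octave.)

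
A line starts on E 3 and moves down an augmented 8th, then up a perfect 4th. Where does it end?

An augmented octave down from E3 is Eb2.
A perfect fourth up from Eb2 is Ab2.

A flat 2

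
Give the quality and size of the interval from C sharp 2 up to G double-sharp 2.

augmented 5th

C to G spans five letter names (C-D-E-F-G), so the interval is some kind of fifth.
The perfect fifth is 7 semitones; here we have 8, one semitone wider: augmented.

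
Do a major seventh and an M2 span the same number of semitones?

11 semitones (major seventh) vs 2 semitones (major second): not equal.

No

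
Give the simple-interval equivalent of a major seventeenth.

Take out 2 octaves (14 from the number): 17 − 14 = 3.
So a major seventeenth is 2 octaves plus a major third. The quality is unchanged.

major third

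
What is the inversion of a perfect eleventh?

perfect fifth

First reduce the compound perfect eleventh to its simple form, a perfect fourth.
The rule of nine gives the new number: 9 − 4 = 5, so a fourth becomes a fifth.
The quality also flips — perfect stays perfect — giving a perfect fifth.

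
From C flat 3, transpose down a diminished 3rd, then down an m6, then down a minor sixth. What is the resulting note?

Down a diminished third from Cb3: A2 (2 semitones down).
A2 down a minor sixth → C#2 (8 semitones).
Down a minor sixth from C#2: E#1 (8 semitones down).

E sharp 1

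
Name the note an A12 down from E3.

Ab1

Counting five letter names plus an octave down from E lands on A.
Moving 20 semitones down from E3 (the size of an augmented twelfth) reaches Ab1.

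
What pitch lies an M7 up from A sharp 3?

Counting seven letter names up from A lands on G.
A major seventh is 11 semitones; 11 semitones up from A#3 gives G##4.

G double-sharp 4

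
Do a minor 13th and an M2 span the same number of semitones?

No

A minor thirteenth spans 20 semitones; a major second spans 2 semitones. They differ by 18.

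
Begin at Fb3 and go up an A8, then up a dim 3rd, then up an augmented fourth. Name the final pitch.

Db5

An augmented octave up from Fb3 is F4.
Up a diminished third from F4: Abb4 (2 semitones up).
Up an augmented fourth from Abb4: Db5 (6 semitones up).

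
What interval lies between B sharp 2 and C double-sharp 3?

B to C spans two letter names (B-C): a second.
B#2 to C##3 is 2 semitones, matching the major second exactly, so the quality is major.

major second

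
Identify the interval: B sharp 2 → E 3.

d4

B to E spans four letter names (B-C-D-E), so the interval is some kind of fourth.
A perfect fourth would be 5 semitones; B#2 to E3 is 4, one semitone narrower, so the interval is diminished.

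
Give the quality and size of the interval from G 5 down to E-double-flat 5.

Descending from G5 to Ebb5 is the same interval as ascending Ebb5 to G5.
E to G spans three letter names (E-F-G) — that makes it a third of some quality.
A major third would be 4 semitones; Ebb5 to G5 is 5, one semitone wider, so the interval is augmented.

augmented 3rd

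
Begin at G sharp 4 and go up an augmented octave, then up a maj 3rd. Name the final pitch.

G#4 up an augmented octave → G##5 (13 semitones).
G##5 up a major third → B##5 (4 semitones).

B double-sharp 5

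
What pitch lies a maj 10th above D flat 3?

The tenth's letter: D up three letter names plus an octave → F.
Moving 16 semitones up from Db3 (the size of a major tenth) reaches F4.

F 4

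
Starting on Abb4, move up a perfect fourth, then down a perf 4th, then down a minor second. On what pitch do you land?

Up a perfect fourth from Abb4: Dbb5 (5 semitones up).
Dbb5 down a perfect fourth → Abb4 (5 semitones).
Down a minor second from Abb4: Gb4 (1 semitone down).

Gb4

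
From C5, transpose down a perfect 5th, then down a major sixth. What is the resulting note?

A perfect fifth down from C5 is F4.
F4 down a major sixth → Ab3 (9 semitones).

Ab3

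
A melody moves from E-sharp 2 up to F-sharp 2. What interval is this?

E to F spans two letter names (E-F) — that makes it a second of some quality.
E#2 to F#2 is 1 semitone, a half step short of the major second (2), so this is minor.

minor second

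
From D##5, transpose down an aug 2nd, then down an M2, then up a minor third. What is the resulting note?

D5

An augmented second down from D##5 is C#5.
C#5 down a major second → B4 (2 semitones).
Up a minor third from B4: D5 (3 semitones up).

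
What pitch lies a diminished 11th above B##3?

The eleventh's letter: B up four letter names plus an octave → E.
A diminished eleventh spans 16 semitones, so from B##3 the target pitch is E#5.

E#5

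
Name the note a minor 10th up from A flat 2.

C flat 4

The tenth's letter: A up three letter names plus an octave → C.
A minor tenth spans 15 semitones, so from Ab2 the target pitch is Cb4.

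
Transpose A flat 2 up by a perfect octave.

A flat 3

An octave keeps the letter name A, an octave up from A.
A perfect octave is 12 semitones; 12 semitones up from Ab2 gives Ab3.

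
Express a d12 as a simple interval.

diminished fifth

Each octave removed subtracts seven from the number: 12 − 7 = 5.
Quality carries through unchanged, so the simple form is a diminished fifth.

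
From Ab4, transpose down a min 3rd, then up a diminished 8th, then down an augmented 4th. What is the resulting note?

Cbb5

A minor third down from Ab4 is F4.
A diminished octave up from F4 is Fb5.
An augmented fourth down from Fb5 is Cbb5.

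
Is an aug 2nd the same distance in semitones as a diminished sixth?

3 semitones (augmented second) vs 7 semitones (diminished sixth): not equal.

No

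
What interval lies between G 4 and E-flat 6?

G to E spans six letter names (G-A-B-C-D-E), plus an octave: a thirteenth.
G4 to Eb6 is 20 semitones, a half step short of the major thirteenth (21), so this is minor.
(Equivalently, a compound minor sixth: a minor sixth plus an octave.)

m13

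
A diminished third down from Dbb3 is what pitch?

Bb2

Three letter names down from D: B.
A diminished third is 2 semitones; 2 semitones down from Dbb3 gives Bb2.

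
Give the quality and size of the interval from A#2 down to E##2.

Descending from A#2 to E##2 is the same interval as ascending E##2 to A#2.
E to A spans four letter names (E-F-G-A): a fourth.
The perfect fourth is 5 semitones; here we have 4, one semitone narrower: diminished.

diminished fourth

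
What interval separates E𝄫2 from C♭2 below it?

minor third

Descending from Ebb2 to Cb2 is the same interval as ascending Cb2 to Ebb2.
C to E spans three letter names (C-D-E), so the interval is some kind of third.
A major third would be 4 semitones, but Cb2 to Ebb2 is 3 — one semitone narrower, making it a minor third.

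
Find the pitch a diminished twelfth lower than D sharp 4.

G double-sharp 2

Five letters down from D (plus an octave) reaches G.
Moving 18 semitones down from D#4 (the size of a diminished twelfth) reaches G##2.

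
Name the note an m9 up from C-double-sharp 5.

D-sharp 6

Counting two letter names plus an octave up from C lands on D.
Moving 13 semitones up from C##5 (the size of a minor ninth) reaches D#6.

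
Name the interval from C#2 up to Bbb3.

C to B spans seven letter names (C-D-E-F-G-A-B), plus an octave — that makes it a fourteenth of some quality.
The major fourteenth is 23 semitones; here we have 20, three semitones narrower: doubly diminished.
(Equivalently, a compound doubly diminished seventh: a doubly diminished seventh plus an octave.)

doubly diminished fourteenth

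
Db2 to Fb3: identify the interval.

minor tenth

D to F spans three letter names (D-E-F), plus an octave — that makes it a tenth of some quality.
At 15 semitones, Db2→Fb3 falls one short of a major tenth: minor.
(Equivalently, a compound minor third: a minor third plus an octave.)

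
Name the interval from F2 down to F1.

perfect octave

Descending from F2 to F1 is the same interval as ascending F1 to F2.
F to F is the same letter name, plus an octave: an octave.
The perfect octave spans 12 semitones, and F1 to F2 is exactly 12 semitones — so this is a perfect octave.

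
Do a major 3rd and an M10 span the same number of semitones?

No

A major third is 4 semitones but a major tenth is 16 semitones — different sizes.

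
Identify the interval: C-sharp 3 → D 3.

minor second

C to D spans two letter names (C-D) — that makes it a second of some quality.
C#3 to D3 is 1 semitone, a half step short of the major second (2), so this is minor.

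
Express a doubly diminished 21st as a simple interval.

Each octave removed subtracts seven from the number: 21 − 14 = 7.
That makes a doubly diminished twenty-first a compound doubly diminished seventh — 2 octaves plus a doubly diminished seventh.

dd7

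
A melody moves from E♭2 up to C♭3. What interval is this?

minor sixth

E to C spans six letter names (E-F-G-A-B-C) — that makes it a sixth of some quality.
At 8 semitones, Eb2→Cb3 falls one short of a major sixth: minor.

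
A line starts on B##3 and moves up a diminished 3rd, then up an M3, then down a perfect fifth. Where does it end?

B#3

A diminished third up from B##3 is D#4.
A major third up from D#4 is F##4.
F##4 down a perfect fifth → B#3 (7 semitones).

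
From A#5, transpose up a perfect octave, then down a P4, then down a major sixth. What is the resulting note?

A#5 up a perfect octave → A#6 (12 semitones).
A perfect fourth down from A#6 is E#6.
Down a major sixth from E#6: G#5 (9 semitones down).

G#5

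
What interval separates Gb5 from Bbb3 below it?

major thirteenth

Descending from Gb5 to Bbb3 is the same interval as ascending Bbb3 to Gb5.
B to G spans six letter names (B-C-D-E-F-G), plus an octave: a thirteenth.
The major thirteenth spans 21 semitones, and Bbb3 to Gb5 is exactly 21 semitones — so this is a major thirteenth.
(Equivalently, a compound major sixth: a major sixth plus an octave.)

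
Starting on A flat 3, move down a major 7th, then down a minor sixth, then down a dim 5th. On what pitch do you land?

Ab3 down a major seventh → Bbb2 (11 semitones).
Bbb2 down a minor sixth → Db2 (8 semitones).
Down a diminished fifth from Db2: G1 (6 semitones down).

G 1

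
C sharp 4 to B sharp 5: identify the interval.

major fourteenth

C to B spans seven letter names (C-D-E-F-G-A-B), plus an octave — that makes it a fourteenth of some quality.
Counting semitones, C#4→B#5 is 23, which is the major fourteenth.
(Equivalently, a compound major seventh: a major seventh plus an octave.)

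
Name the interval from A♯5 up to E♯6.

perfect fifth

A to E spans five letter names (A-B-C-D-E) — that makes it a fifth of some quality.
A#5 to E#6 is 7 semitones, matching the perfect fifth exactly, so the quality is perfect.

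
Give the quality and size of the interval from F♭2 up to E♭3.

F to E spans seven letter names (F-G-A-B-C-D-E) — that makes it a seventh of some quality.
Counting semitones, Fb2→Eb3 is 11, which is the major seventh.

M7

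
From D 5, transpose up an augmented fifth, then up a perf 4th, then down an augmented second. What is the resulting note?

C 6

D5 up an augmented fifth → A#5 (8 semitones).
A#5 up a perfect fourth → D#6 (5 semitones).
D#6 down an augmented second → C6 (3 semitones).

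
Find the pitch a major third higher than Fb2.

Three letter names up from F: A.
Moving 4 semitones up from Fb2 (the size of a major third) reaches Ab2.

Ab2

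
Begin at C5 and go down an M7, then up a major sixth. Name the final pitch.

Bb4

C5 down a major seventh → Db4 (11 semitones).
Db4 up a major sixth → Bb4 (9 semitones).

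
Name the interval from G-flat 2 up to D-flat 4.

G to D spans five letter names (G-A-B-C-D), plus an octave: a twelfth.
The perfect twelfth spans 19 semitones, and Gb2 to Db4 is exactly 19 semitones — so this is a perfect twelfth.
(Equivalently, a compound perfect fifth: a perfect fifth plus an octave.)

perfect twelfth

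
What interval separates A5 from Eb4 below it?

Descending from A5 to Eb4 is the same interval as ascending Eb4 to A5.
E to A spans four letter names (E-F-G-A), plus an octave: an eleventh.
Eb4 to A5 spans 18 semitones — one semitone wider than the perfect eleventh (17) — giving an augmented eleventh.
(Equivalently, a compound augmented fourth: an augmented fourth plus an octave.)

augmented eleventh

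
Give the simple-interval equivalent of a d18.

Each octave removed subtracts seven from the number: 18 − 14 = 4.
Quality carries through unchanged, so the simple form is a diminished fourth.

d4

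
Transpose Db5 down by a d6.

The sixth takes the letter from D down to F.
Moving 7 semitones down from Db5 (the size of a diminished sixth) reaches F#4.

F#4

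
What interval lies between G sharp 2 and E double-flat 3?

doubly diminished sixth

G to E spans six letter names (G-A-B-C-D-E), so the interval is some kind of sixth.
A major sixth would be 9 semitones; G#2 to Ebb3 is 6, three semitones narrower, so the interval is doubly diminished.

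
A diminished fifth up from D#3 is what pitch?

Five letter names up from D: A.
A diminished fifth is 6 semitones; 6 semitones up from D#3 gives A3.

A3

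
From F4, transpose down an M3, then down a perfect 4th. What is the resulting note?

A major third down from F4 is Db4.
Db4 down a perfect fourth → Ab3 (5 semitones).

Ab3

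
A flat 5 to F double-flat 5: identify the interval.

Descending from Ab5 to Fbb5 is the same interval as ascending Fbb5 to Ab5.
F to A spans three letter names (F-G-A): a third.
The major third is 4 semitones; here we have 5, one semitone wider: augmented.

augmented third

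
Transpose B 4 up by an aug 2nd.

C double-sharp 5

Counting two letter names up from B lands on C.
An augmented second spans 3 semitones, so from B4 the target pitch is C##5.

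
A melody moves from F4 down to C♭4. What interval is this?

A4

Descending from F4 to Cb4 is the same interval as ascending Cb4 to F4.
C to F spans four letter names (C-D-E-F), so the interval is some kind of fourth.
A perfect fourth would be 5 semitones; Cb4 to F4 is 6, one semitone wider, so the interval is augmented.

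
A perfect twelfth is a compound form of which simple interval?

Subtracting seven from the interval number removes an octave: 12 − 7 = 5.
So a perfect twelfth is an octave plus a perfect fifth. The quality is unchanged.

P5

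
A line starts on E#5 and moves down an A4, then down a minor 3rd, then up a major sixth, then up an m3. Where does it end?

An augmented fourth down from E#5 is B4.
A minor third down from B4 is G#4.
G#4 up a major sixth → E#5 (9 semitones).
Up a minor third from E#5: G#5 (3 semitones up).

G#5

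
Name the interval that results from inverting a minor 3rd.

major sixth

The rule of nine gives the new number: 9 − 3 = 6, so a third becomes a sixth.
Quality inverts too: minor becomes major. That makes the inversion a major sixth.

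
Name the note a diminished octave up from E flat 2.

E double-flat 3

For an octave the letter name doesn't change: still E, an octave up.
Moving 11 semitones up from Eb2 (the size of a diminished octave) reaches Ebb3.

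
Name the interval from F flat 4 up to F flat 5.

F to F is the same letter name, plus an octave — that makes it an octave of some quality.
Counting semitones, Fb4→Fb5 is 12, which is the perfect octave.

perfect 8th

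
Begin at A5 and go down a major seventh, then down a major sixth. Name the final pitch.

A major seventh down from A5 is Bb4.
A major sixth down from Bb4 is Db4.

Db4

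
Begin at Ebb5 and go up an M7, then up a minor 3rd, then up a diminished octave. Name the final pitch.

Fbb7

Up a major seventh from Ebb5: Db6 (11 semitones up).
Up a minor third from Db6: Fb6 (3 semitones up).
A diminished octave up from Fb6 is Fbb7.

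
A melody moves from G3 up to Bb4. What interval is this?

G to B spans three letter names (G-A-B), plus an octave, so the interval is some kind of tenth.
At 15 semitones, G3→Bb4 falls one short of a major tenth: minor.
(Equivalently, a compound minor third: a minor third plus an octave.)

minor tenth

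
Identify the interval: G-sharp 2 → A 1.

major 7th

Descending from G#2 to A1 is the same interval as ascending A1 to G#2.
A to G spans seven letter names (A-B-C-D-E-F-G): a seventh.
The major seventh spans 11 semitones, and A1 to G#2 is exactly 11 semitones — so this is a major seventh.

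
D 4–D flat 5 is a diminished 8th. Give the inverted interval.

Interval numbers invert to sum to nine: 8 + 1 = 9, so an octave inverts to a unison.
And diminished becomes augmented under inversion, so we get an augmented unison.

augmented 1st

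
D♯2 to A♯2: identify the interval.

D to A spans five letter names (D-E-F-G-A), so the interval is some kind of fifth.
D#2 to A#2 is 7 semitones, matching the perfect fifth exactly, so the quality is perfect.

perfect fifth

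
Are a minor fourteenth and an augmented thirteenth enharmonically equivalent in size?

Both span 22 semitones: a minor fourteenth and an augmented thirteenth are the same chromatic distance.

Yes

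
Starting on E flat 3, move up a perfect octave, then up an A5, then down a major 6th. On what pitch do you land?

D 4

Up a perfect octave from Eb3: Eb4 (12 semitones up).
An augmented fifth up from Eb4 is B4.
B4 down a major sixth → D4 (9 semitones).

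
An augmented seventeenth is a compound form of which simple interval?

Subtracting seven from the interval number removes an octave: 17 − 14 = 3.
So an augmented seventeenth is 2 octaves plus an augmented third. The quality is unchanged.

augmented third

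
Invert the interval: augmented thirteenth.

d3

First reduce the compound augmented thirteenth to its simple form, an augmented sixth.
Inverted interval numbers add to nine, so a sixth pairs with a third (6 + 3 = 9).
And augmented becomes diminished under inversion, so we get a diminished third.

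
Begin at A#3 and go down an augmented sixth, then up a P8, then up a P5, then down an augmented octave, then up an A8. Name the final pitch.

Down an augmented sixth from A#3: C3 (10 semitones down).
Up a perfect octave from C3: C4 (12 semitones up).
Up a perfect fifth from C4: G4 (7 semitones up).
An augmented octave down from G4 is Gb3.
Gb3 up an augmented octave → G4 (13 semitones).

G4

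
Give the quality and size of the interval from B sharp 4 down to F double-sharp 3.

Descending from B#4 to F##3 is the same interval as ascending F##3 to B#4.
F to B spans four letter names (F-G-A-B), plus an octave, so the interval is some kind of eleventh.
Counting semitones, F##3→B#4 is 17, which is the perfect eleventh.
(Equivalently, a compound perfect fourth: a perfect fourth plus an octave.)

P11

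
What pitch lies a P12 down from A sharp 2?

D sharp 1

Counting five letter names plus an octave down from A lands on D.
A perfect twelfth is 19 semitones; 19 semitones down from A#2 gives D#1.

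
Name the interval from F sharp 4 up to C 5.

diminished fifth

F to C spans five letter names (F-G-A-B-C): a fifth.
The perfect fifth is 7 semitones; here we have 6, one semitone narrower: diminished.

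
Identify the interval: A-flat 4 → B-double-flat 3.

major 7th

Descending from Ab4 to Bbb3 is the same interval as ascending Bbb3 to Ab4.
B to A spans seven letter names (B-C-D-E-F-G-A) — that makes it a seventh of some quality.
The major seventh spans 11 semitones, and Bbb3 to Ab4 is exactly 11 semitones — so this is a major seventh.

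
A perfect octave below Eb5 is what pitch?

For an octave the letter name doesn't change: still E, an octave down.
Moving 12 semitones down from Eb5 (the size of a perfect octave) reaches Eb4.

Eb4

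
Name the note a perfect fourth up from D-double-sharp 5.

The fourth takes the letter from D up to G.
A perfect fourth spans 5 semitones, so from D##5 the target pitch is G##5.

G-double-sharp 5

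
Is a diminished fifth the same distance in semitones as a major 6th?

A diminished fifth spans 6 semitones; a major sixth spans 9 semitones. They differ by 3.

No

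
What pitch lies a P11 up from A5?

Counting four letter names plus an octave up from A lands on D.
A perfect eleventh is 17 semitones; 17 semitones up from A5 gives D7.

D7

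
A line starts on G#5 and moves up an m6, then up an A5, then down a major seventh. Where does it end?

C#6

Up a minor sixth from G#5: E6 (8 semitones up).
An augmented fifth up from E6 is B#6.
Down a major seventh from B#6: C#6 (11 semitones down).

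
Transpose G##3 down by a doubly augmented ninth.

Counting two letter names plus an octave down from G lands on F.
Moving 16 semitones down from G##3 (the size of a doubly augmented ninth) reaches F2.

F2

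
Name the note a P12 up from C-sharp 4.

G-sharp 5

The twelfth's letter: C up five letter names plus an octave → G.
A perfect twelfth is 19 semitones; 19 semitones up from C#4 gives G#5.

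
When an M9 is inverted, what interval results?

First reduce the compound major ninth to its simple form, a major second.
Inverted interval numbers add to nine, so a second pairs with a seventh (2 + 7 = 9).
The quality also flips — major becomes minor — giving a minor seventh.

minor 7th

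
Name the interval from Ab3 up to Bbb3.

minor 2nd

A to B spans two letter names (A-B): a second.
At 1 semitone, Ab3→Bbb3 falls one short of a major second: minor.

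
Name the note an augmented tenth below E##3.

Counting three letter names plus an octave down from E lands on C.
An augmented tenth spans 17 semitones, so from E##3 the target pitch is C#2.

C#2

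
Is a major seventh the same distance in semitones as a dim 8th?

Yes

A major seventh spans 11 semitones, and a diminished octave also spans 11 semitones — they're enharmonic.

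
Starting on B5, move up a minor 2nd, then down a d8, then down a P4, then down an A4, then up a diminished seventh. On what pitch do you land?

A minor second up from B5 is C6.
Down a diminished octave from C6: C#5 (11 semitones down).
Down a perfect fourth from C#5: G#4 (5 semitones down).
G#4 down an augmented fourth → D4 (6 semitones).
Up a diminished seventh from D4: Cb5 (9 semitones up).

Cb5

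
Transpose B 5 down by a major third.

G 5

The third takes the letter from B down to G.
A major third spans 4 semitones, so from B5 the target pitch is G5.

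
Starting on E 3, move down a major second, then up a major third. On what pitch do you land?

Down a major second from E3: D3 (2 semitones down).
Up a major third from D3: F#3 (4 semitones up).

F sharp 3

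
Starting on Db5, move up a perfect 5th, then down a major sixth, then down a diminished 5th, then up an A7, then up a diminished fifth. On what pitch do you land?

B5

Db5 up a perfect fifth → Ab5 (7 semitones).
A major sixth down from Ab5 is Cb5.
Cb5 down a diminished fifth → F4 (6 semitones).
F4 up an augmented seventh → E#5 (12 semitones).
E#5 up a diminished fifth → B5 (6 semitones).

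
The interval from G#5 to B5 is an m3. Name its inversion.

M6

The rule of nine gives the new number: 9 − 3 = 6, so a third becomes a sixth.
The quality also flips — minor becomes major — giving a major sixth.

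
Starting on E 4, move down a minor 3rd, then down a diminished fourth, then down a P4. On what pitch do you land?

D double-sharp 3

A minor third down from E4 is C#4.
Down a diminished fourth from C#4: G##3 (4 semitones down).
G##3 down a perfect fourth → D##3 (5 semitones).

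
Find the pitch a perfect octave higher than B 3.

B 4

An octave keeps the letter name B, an octave up from B.
A perfect octave is 12 semitones; 12 semitones up from B3 gives B4.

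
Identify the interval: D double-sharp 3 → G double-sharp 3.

D to G spans four letter names (D-E-F-G) — that makes it a fourth of some quality.
Counting semitones, D##3→G##3 is 5, which is the perfect fourth.

P4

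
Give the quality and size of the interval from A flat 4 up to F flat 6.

A to F spans six letter names (A-B-C-D-E-F), plus an octave — that makes it a thirteenth of some quality.
At 20 semitones, Ab4→Fb6 falls one short of a major thirteenth: minor.
(Equivalently, a compound minor sixth: a minor sixth plus an octave.)

minor thirteenth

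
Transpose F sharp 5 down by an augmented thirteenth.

A flat 3

Six letters down from F (plus an octave) reaches A.
An augmented thirteenth spans 22 semitones, so from F#5 the target pitch is Ab3.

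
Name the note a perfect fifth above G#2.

D#3

The fifth takes the letter from G up to D.
Moving 7 semitones up from G#2 (the size of a perfect fifth) reaches D#3.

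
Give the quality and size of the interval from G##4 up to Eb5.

G to E spans six letter names (G-A-B-C-D-E): a sixth.
The major sixth is 9 semitones; here we have 6, three semitones narrower: doubly diminished.

doubly diminished sixth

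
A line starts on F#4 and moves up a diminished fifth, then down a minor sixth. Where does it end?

Up a diminished fifth from F#4: C5 (6 semitones up).
Down a minor sixth from C5: E4 (8 semitones down).

E4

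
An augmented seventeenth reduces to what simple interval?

Take out 2 octaves (14 from the number): 17 − 14 = 3.
So an augmented seventeenth is 2 octaves plus an augmented third. The quality is unchanged.

augmented third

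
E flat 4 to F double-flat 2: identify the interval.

augmented fourteenth

Descending from Eb4 to Fbb2 is the same interval as ascending Fbb2 to Eb4.
F to E spans seven letter names (F-G-A-B-C-D-E), plus an octave, so the interval is some kind of fourteenth.
The major fourteenth is 23 semitones; here we have 24, one semitone wider: augmented.
(Equivalently, a compound augmented seventh: an augmented seventh plus an octave.)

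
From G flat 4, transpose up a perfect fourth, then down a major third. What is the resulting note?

A perfect fourth up from Gb4 is Cb5.
Down a major third from Cb5: Abb4 (4 semitones down).

A double-flat 4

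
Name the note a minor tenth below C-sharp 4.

Counting three letter names plus an octave down from C lands on A.
A minor tenth is 15 semitones; 15 semitones down from C#4 gives A#2.

A-sharp 2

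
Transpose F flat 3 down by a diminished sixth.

Counting six letter names down from F lands on A.
Moving 7 semitones down from Fb3 (the size of a diminished sixth) reaches A2.

A 2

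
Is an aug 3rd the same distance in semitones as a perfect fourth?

Both span 5 semitones: an augmented third and a perfect fourth are the same chromatic distance.

Yes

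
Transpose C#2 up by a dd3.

Ebb2

The third takes the letter from C up to E.
A doubly diminished third spans 1 semitone, so from C#2 the target pitch is Ebb2.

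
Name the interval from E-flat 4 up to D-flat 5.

E to D spans seven letter names (E-F-G-A-B-C-D) — that makes it a seventh of some quality.
At 10 semitones, Eb4→Db5 falls one short of a major seventh: minor.

minor seventh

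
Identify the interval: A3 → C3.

Descending from A3 to C3 is the same interval as ascending C3 to A3.
C to A spans six letter names (C-D-E-F-G-A): a sixth.
Counting semitones, C3→A3 is 9, which is the major sixth.

major sixth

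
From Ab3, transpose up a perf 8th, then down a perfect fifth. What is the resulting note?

Db4

Ab3 up a perfect octave → Ab4 (12 semitones).
Down a perfect fifth from Ab4: Db4 (7 semitones down).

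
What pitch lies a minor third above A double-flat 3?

C double-flat 4

The third takes the letter from A up to C.
A minor third is 3 semitones; 3 semitones up from Abb3 gives Cbb4.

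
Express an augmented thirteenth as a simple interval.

Subtracting seven from the interval number removes an octave: 13 − 7 = 6.
Quality carries through unchanged, so the simple form is an augmented sixth.

augmented sixth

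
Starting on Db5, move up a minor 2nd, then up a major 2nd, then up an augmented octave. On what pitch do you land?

F6

Db5 up a minor second → Ebb5 (1 semitone).
Ebb5 up a major second → Fb5 (2 semitones).
Fb5 up an augmented octave → F6 (13 semitones).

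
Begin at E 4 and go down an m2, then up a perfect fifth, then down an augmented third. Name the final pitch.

F 4

A minor second down from E4 is D#4.
A perfect fifth up from D#4 is A#4.
Down an augmented third from A#4: F4 (5 semitones down).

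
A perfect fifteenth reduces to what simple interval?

Each octave removed subtracts seven from the number: 15 − 7 = 8.
That makes a perfect fifteenth a compound perfect octave — an octave plus a perfect octave.

P8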